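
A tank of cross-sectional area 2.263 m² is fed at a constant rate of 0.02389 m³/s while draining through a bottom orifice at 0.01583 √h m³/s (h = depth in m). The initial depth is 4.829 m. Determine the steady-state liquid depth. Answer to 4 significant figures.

2.278 m

Level balance: A dh/dt = 0.02389 − 0.01583 √h. Setting dh/dt = 0:
Q_in = 0.01583 √h_ss ⇒ √h_ss = 0.02389/0.01583 = 1.50916.
h_ss = 1.50916² = 2.27756 m. (Since h₀ = 4.829 m > h_ss, the level will fall toward this value.)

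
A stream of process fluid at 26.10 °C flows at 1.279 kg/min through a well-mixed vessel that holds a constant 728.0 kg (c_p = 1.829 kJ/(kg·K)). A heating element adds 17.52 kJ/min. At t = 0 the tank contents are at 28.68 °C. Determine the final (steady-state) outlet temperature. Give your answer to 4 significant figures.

33.59 °C

M c_p dT/dt = ṁ c_p (T_in − T) + Q̇.
At steady state dT/dt = 0 ⇒ T_ss = T_in + Q̇/(ṁ c_p) = 26.10 + 17.52/(1.279·1.829) = 33.5894 °C.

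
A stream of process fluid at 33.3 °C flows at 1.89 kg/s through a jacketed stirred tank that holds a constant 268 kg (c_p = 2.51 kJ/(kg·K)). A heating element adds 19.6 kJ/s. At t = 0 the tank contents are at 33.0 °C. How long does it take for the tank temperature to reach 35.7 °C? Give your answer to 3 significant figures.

First-law balance (no shaft work): M c_p dT/dt = ṁ c_p (T_in − T) + 19.6.
τ = M/ṁ = 141.80 s; T_ss = T_in + Q̇/(ṁ c_p) = 37.432 °C.
T(t) = T_ss + (T₀ − T_ss) e^(−t/τ). Set T = 35.7:
e^(−t/τ) = (35.7 − 37.432)/(33.0 − 37.432) = 0.39074
t = −141.80 · ln(0.39074) = 133.25 s.

133 s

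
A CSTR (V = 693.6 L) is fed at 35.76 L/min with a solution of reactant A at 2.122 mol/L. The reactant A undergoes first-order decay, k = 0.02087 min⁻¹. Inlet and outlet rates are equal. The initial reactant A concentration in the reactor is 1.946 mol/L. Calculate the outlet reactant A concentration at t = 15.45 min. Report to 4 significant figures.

1.653 mol/L

Accumulation = in − out − consumed: V dC/dt = Q C_in − Q C − k V C.
This is linear with rate a = Q/V + k = 0.0724271 min⁻¹.
C_ss = Q C_in/(Q + kV) = 1.51054 mol/L; C(t) = C_ss + (C₀ − C_ss) e^(−a t).
C(15.45) = 1.51054 + (0.435458)·e^(−0.0724271·15.45) = 1.51054 + (0.435458)·0.326607 = 1.65277 mol/L.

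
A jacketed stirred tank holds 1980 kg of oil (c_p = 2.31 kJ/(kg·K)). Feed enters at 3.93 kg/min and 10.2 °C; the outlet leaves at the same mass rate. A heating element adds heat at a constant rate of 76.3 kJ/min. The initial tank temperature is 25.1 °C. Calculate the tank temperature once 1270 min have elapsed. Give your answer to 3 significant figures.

Energy balance: M c_p dT/dt = ṁ c_p (T_in − T) + 76.3.
Rearrange: dT/dt = (T_ss − T)/τ with τ = M/ṁ = 503.82 min and T_ss = T_in + Q̇/(ṁ c_p) = 18.605 °C.
Integrating: T(t) = T_ss + (T₀ − T_ss) e^(−t/τ).
T(1270) = 18.605 + (6.4953)·e^(−1270/503.82) = 18.605 + (6.4953)·0.080399 = 19.127 °C.

19.1 °C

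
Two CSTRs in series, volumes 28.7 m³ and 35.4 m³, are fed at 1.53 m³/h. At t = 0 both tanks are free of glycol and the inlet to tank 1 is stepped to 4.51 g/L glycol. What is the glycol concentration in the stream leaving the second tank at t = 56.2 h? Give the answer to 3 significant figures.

Each tank obeys Vᵢ dCᵢ/dt = Q(Cᵢ₋₁ − Cᵢ), so τᵢ = Vᵢ/Q.
τ₁ = 28.7/1.53 = 18.758 h; τ₂ = 35.4/1.53 = 23.137 h.
Solving the cascade with C₁(0)=C₂(0)=0 gives C₂(t) = C_in[1 − (τ₁ e^(−t/τ₁) − τ₂ e^(−t/τ₂))/(τ₁ − τ₂)].
At t = 56.2: e^(−t/τ₁) = 0.049985, e^(−t/τ₂) = 0.088126.
C₂ = 4.51·[1 − (18.758·0.049985 − 23.137·0.088126)/(-4.3791)] = 4.51·0.74849 = 3.3757 g/L.

3.38 g/L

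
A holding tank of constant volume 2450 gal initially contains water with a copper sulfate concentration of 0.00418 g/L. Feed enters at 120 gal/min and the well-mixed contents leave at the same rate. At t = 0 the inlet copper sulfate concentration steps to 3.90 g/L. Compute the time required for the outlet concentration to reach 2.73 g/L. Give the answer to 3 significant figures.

Species balance: V dC/dt = Q(C_in − C) ⇒ τ = V/Q = 20.417 min.
C(t) = C_in + (C₀ − C_in) e^(−t/τ). Set C = 2.73 and solve for t:
e^(−t/τ) = (C − C_in)/(C₀ − C_in) = (2.73 − 3.90)/(0.00418 − 3.90) = 0.30032
t = −τ ln(…) = 20.417 × 1.2029 = 24.559 min.

24.6 min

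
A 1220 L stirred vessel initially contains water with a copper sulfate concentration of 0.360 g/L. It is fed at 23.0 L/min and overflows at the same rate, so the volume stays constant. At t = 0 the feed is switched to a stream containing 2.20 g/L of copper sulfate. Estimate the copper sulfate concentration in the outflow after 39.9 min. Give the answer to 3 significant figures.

Species balance on the tank: V dC/dt = Q(C_in − C).
Rewrite as dC/dt + C/τ = C_in/τ, τ = V/Q = 53.043 min.
Integrating: C(t) = C_in + (C₀ − C_in) e^(−t/τ).
C(39.9) = 2.20 + (0.360 − 2.20)·e^(−39.9/53.043) = 2.20 + (-1.8400)·0.47132 = 1.3328 g/L.

1.33 g/L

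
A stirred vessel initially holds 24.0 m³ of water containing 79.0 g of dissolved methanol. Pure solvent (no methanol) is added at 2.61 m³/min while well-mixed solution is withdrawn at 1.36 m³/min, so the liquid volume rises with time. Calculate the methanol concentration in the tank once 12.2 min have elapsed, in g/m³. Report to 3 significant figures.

1.18 g/m³

Total volume: dV/dt = Q_in − Q_out = 1.2500 m³/min, so V(t) = 24.0 + 1.2500 t and V(12.2) = 39.250 m³.
Species balance (pure solvent in): dm/dt = −Q_out · m/V(t).
dm/m = −Q_out dt/(V₀ + 1.2500 t); integrating gives ln(m/m₀) = −(Q_out/(Q_in−Q_out)) ln(V/V₀).
m = m₀ (V₀/V)^(Q_out/(Q_in−Q_out)) = 79.0 × (24.0/39.250)^(1.0880) = 46.259 g.
C = m/V = 46.259/39.250 = 1.1786 g/m³.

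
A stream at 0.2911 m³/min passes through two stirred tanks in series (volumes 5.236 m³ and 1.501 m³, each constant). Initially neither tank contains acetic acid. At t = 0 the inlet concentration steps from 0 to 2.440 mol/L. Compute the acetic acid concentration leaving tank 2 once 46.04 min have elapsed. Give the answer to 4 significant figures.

Species balance on tank i: dCᵢ/dt = (Cᵢ₋₁ − Cᵢ)/τᵢ with τᵢ = Vᵢ/Q.
τ₁ = 5.236/0.2911 = 17.9869 min; τ₂ = 1.501/0.2911 = 5.15630 min.
Tank 1: C₁ = C_in(1 − e^(−t/τ₁)). Tank 2 (τ₁ ≠ τ₂): C₂ = C_in[1 − (τ₁ e^(−t/τ₁) − τ₂ e^(−t/τ₂))/(τ₁ − τ₂)].
At t = 46.04: e^(−t/τ₁) = 0.0773330, e^(−t/τ₂) = 0.000132507.
C₂ = 2.440·[1 − (17.9869·0.0773330 − 5.15630·0.000132507)/(12.8306)] = 2.440·0.891642 = 2.17561 mol/L.

2.176 mol/L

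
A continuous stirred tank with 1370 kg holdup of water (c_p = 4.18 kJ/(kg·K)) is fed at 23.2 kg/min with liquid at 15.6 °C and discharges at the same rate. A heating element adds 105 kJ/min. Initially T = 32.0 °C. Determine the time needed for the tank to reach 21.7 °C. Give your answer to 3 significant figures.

65.9 min

M c_p dT/dt = ṁ c_p (T_in − T) + Q̇.
τ = M/ṁ = 59.052 min; T_ss = T_in + Q̇/(ṁ c_p) = 16.683 °C.
T(t) = T_ss + (T₀ − T_ss) e^(−t/τ). Set T = 21.7:
e^(−t/τ) = (21.7 − 16.683)/(32.0 − 16.683) = 0.32756
t = −59.052 · ln(0.32756) = 65.907 min.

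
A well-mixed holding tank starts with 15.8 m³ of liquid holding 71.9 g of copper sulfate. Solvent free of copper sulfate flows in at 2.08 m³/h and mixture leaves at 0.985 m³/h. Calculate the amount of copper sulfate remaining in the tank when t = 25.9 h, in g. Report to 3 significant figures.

Total volume: dV/dt = Q_in − Q_out = 1.0950 m³/h, so V(t) = 15.8 + 1.0950 t and V(25.9) = 44.160 m³.
Solute balance: dm/dt = 0 − Q_out C = −Q_out m/V(t).
Separate: dm/m = −Q_out dt/V(t) ⇒ ln(m/m₀) = −(Q_out/(Q_in−Q_out)) ln(V/V₀).
m = m₀ (V₀/V)^(Q_out/(Q_in−Q_out)) = 71.9 × (15.8/44.160)^(0.89954) = 28.523 g.

28.5 g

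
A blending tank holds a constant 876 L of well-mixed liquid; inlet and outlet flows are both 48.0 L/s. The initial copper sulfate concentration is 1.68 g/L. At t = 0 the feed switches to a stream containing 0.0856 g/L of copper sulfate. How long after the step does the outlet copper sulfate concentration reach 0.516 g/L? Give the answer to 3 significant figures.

23.9 s

Mass balance on the solute (V constant): V dC/dt = Q(C_in − C), so τ = V/Q = 18.250 s.
C(t) = C_in + (C₀ − C_in) e^(−t/τ). Set C = 0.516 and solve for t:
e^(−t/τ) = (C − C_in)/(C₀ − C_in) = (0.516 − 0.0856)/(1.68 − 0.0856) = 0.26994
t = −τ ln(…) = 18.250 × 1.3095 = 23.899 s.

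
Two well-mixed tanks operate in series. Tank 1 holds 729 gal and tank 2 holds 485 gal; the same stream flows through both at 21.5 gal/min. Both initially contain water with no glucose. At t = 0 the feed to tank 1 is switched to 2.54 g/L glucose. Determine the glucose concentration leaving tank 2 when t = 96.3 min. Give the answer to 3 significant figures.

Species balance on tank i: dCᵢ/dt = (Cᵢ₋₁ − Cᵢ)/τᵢ with τᵢ = Vᵢ/Q.
τ₁ = 729/21.5 = 33.907 min; τ₂ = 485/21.5 = 22.558 min.
Solving the cascade with C₁(0)=C₂(0)=0 gives C₂(t) = C_in[1 − (τ₁ e^(−t/τ₁) − τ₂ e^(−t/τ₂))/(τ₁ − τ₂)].
At t = 96.3: e^(−t/τ₁) = 0.058418, e^(−t/τ₂) = 0.013996.
C₂ = 2.54·[1 − (33.907·0.058418 − 22.558·0.013996)/(11.349)] = 2.54·0.85328 = 2.1673 g/L.

2.17 g/L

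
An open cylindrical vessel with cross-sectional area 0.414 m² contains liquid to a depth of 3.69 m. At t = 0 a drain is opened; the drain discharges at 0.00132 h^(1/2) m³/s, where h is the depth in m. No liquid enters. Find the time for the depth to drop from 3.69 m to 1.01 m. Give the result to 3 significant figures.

575 s

With no inflow, A dh/dt = −0.00132 √h.
∫ h^(−1/2) dh = −(0.00132/A) ∫ dt, giving 2√h = 2√h₀ − (0.00132/A) t.
t = 2A(√h₀ − √h)/0.00132 = 2·0.414·(√3.69 − √1.01)/0.00132
  = 0.82800 × (1.9209 − 1.0050) / 0.00132 = 574.55 s.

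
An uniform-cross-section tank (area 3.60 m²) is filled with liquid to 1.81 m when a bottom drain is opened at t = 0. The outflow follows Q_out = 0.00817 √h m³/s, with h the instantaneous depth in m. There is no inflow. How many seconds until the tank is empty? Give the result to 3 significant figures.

With no inflow, A dh/dt = −0.00817 √h.
Separate and integrate: 2(√h − √h₀) = −(0.00817/A) t.
Tank is empty when √h = 0: t_empty = 2A√h₀/0.00817.
t_empty = 2·3.60·√1.81/0.00817 = 7.2000·1.3454/0.00817 = 1185.6 s.

1190 s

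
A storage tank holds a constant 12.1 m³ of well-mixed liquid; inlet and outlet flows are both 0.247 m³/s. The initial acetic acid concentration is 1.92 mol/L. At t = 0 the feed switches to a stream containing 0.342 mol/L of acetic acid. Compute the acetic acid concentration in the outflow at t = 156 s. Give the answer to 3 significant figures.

0.407 mol/L

Accumulation = in − out for the solute gives V dC/dt = Q(C_in − C).
So dC/dt = (C_in − C)/τ with τ = V/Q = 12.1/0.247 = 48.988 s.
C approaches C_in exponentially: C(t) = C_in + (C₀ − C_in) e^(−t/τ).
C(156) = 0.342 + (1.92 − 0.342)·e^(−156/48.988) = 0.342 + (1.5780)·0.041400 = 0.40733 mol/L.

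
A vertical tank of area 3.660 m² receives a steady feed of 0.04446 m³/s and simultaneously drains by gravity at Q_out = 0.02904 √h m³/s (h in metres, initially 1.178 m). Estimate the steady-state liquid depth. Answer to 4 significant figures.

2.344 m

A dh/dt = Q_in − 0.02904 √h. Steady state requires inflow = outflow:
Q_in = 0.02904 √h_ss ⇒ √h_ss = 0.04446/0.02904 = 1.53099.
h_ss = 1.53099² = 2.34394 m. (Since h₀ = 1.178 m < h_ss, the level will rise toward this value.)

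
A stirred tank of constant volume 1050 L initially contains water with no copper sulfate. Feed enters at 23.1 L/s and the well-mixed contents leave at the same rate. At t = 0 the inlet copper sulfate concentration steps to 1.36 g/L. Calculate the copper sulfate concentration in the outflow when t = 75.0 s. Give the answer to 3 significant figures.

Unsteady species balance (constant V, well mixed): V dC/dt = Q(C_in − C).
So dC/dt = (C_in − C)/τ with τ = V/Q = 1050/23.1 = 45.455 s.
Integrating: C(t) = C_in + (C₀ − C_in) e^(−t/τ).
C(75.0) = 1.36 + (0 − 1.36)·e^(−75.0/45.455) = 1.36 + (-1.3600)·0.19205 = 1.0988 g/L.

1.10 g/L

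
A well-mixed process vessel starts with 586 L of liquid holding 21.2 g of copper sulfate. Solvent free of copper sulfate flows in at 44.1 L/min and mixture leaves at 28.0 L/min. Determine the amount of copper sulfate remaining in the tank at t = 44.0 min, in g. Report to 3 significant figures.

5.34 g

Let m(t) be the amount of copper sulfate. Volume: V(t) = V₀ + (Q_in − Q_out) t = 586 + 16.100 t; V(44.0) = 1294.4 L.
Solute balance: dm/dt = 0 − Q_out C = −Q_out m/V(t).
dm/m = −Q_out dt/(V₀ + 16.100 t); integrating gives ln(m/m₀) = −(Q_out/(Q_in−Q_out)) ln(V/V₀).
m = m₀ (V₀/V)^(Q_out/(Q_in−Q_out)) = 21.2 × (586/1294.4)^(1.7391) = 5.3429 g.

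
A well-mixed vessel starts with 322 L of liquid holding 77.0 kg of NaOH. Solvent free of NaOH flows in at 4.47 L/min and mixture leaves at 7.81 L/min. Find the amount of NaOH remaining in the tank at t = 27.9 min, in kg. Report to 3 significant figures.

Let m(t) be the amount of NaOH. Volume: V(t) = V₀ + (Q_in − Q_out) t = 322 − 3.3400 t; V(27.9) = 228.81 L.
Species balance (pure solvent in): dm/dt = −Q_out · m/V(t).
Separate: dm/m = −Q_out dt/V(t) ⇒ ln(m/m₀) = −(Q_out/(Q_in−Q_out)) ln(V/V₀).
m = m₀ (V₀/V)^(Q_out/(Q_in−Q_out)) = 77.0 × (322/228.81)^(-2.3383) = 34.637 kg.

34.6 kg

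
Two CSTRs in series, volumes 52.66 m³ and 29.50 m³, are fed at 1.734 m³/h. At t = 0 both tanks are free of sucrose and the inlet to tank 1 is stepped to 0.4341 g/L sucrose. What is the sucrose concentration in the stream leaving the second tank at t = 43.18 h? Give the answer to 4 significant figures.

0.2396 g/L

Species balance on tank i: dCᵢ/dt = (Cᵢ₋₁ − Cᵢ)/τᵢ with τᵢ = Vᵢ/Q.
τ₁ = 52.66/1.734 = 30.3691 h; τ₂ = 29.50/1.734 = 17.0127 h.
Tank 1: C₁ = C_in(1 − e^(−t/τ₁)). Tank 2 (τ₁ ≠ τ₂): C₂ = C_in[1 − (τ₁ e^(−t/τ₁) − τ₂ e^(−t/τ₂))/(τ₁ − τ₂)].
At t = 43.18: e^(−t/τ₁) = 0.241270, e^(−t/τ₂) = 0.0790159.
C₂ = 0.4341·[1 − (30.3691·0.241270 − 17.0127·0.0790159)/(13.3564)] = 0.4341·0.552060 = 0.239649 g/L.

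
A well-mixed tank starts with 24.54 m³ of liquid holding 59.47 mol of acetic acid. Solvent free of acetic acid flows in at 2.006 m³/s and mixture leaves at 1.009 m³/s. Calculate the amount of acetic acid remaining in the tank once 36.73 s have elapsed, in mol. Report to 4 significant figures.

23.60 mol

Let m(t) be the amount of acetic acid. Volume: V(t) = V₀ + (Q_in − Q_out) t = 24.54 + 0.997000 t; V(36.73) = 61.1598 m³.
No acetic acid enters, so dm/dt = −Q_out · (m/V).
dm/m = −Q_out dt/(V₀ + 0.997000 t); integrating gives ln(m/m₀) = −(Q_out/(Q_in−Q_out)) ln(V/V₀).
m = m₀ (V₀/V)^(Q_out/(Q_in−Q_out)) = 59.47 × (24.54/61.1598)^(1.01204) = 23.6011 mol.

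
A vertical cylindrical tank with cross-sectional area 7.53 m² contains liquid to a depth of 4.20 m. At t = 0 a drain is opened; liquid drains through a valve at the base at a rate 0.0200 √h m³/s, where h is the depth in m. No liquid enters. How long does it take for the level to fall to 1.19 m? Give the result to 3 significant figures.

With no inflow, A dh/dt = −0.0200 √h.
This is separable: 2 d(√h)/dt = −0.0200/A, so √h = √h₀ − (0.0200/(2A)) t.
t = 2A(√h₀ − √h)/0.0200 = 2·7.53·(√4.20 − √1.19)/0.0200
  = 15.060 × (2.0494 − 1.0909) / 0.0200 = 721.76 s.

722 s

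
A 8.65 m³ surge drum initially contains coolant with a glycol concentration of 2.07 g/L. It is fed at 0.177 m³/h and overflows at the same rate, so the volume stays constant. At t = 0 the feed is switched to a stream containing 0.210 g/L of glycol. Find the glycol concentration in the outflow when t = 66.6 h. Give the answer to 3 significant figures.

0.686 g/L

Mass balance on the solute (V constant): V dC/dt = Q(C_in − C).
Time constant τ = V/Q = 8.65/0.177 = 48.870 h.
This is linear first-order; C(t) = C_in + (C₀ − C_in) e^(−t/τ).
C(66.6) = 0.210 + (2.07 − 0.210)·e^(−66.6/48.870) = 0.210 + (1.8600)·0.25594 = 0.68606 g/L.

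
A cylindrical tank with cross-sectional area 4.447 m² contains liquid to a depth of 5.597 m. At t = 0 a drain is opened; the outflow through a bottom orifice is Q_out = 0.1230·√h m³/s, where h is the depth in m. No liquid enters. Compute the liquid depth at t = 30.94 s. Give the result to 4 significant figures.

3.756 m

A dh/dt = −Q_out = −0.1230 √h.
∫ h^(−1/2) dh = −(0.1230/A) ∫ dt, giving 2√h = 2√h₀ − (0.1230/A) t.
√h = √5.597 − 0.1230·30.94/(2·4.447) = 2.36580 − 0.427886 = 1.93791.
h = 1.93791² = 3.75550 m.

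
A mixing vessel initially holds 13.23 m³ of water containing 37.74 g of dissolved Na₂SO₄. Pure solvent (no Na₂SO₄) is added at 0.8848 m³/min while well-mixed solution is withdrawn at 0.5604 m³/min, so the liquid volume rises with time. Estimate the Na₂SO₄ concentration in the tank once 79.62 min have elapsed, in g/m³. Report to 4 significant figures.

0.1489 g/m³

Total volume: dV/dt = Q_in − Q_out = 0.324400 m³/min, so V(t) = 13.23 + 0.324400 t and V(79.62) = 39.0587 m³.
Species balance (pure solvent in): dm/dt = −Q_out · m/V(t).
dm/m = −Q_out dt/(V₀ + 0.324400 t); integrating gives ln(m/m₀) = −(Q_out/(Q_in−Q_out)) ln(V/V₀).
m = m₀ (V₀/V)^(Q_out/(Q_in−Q_out)) = 37.74 × (13.23/39.0587)^(1.72750) = 5.81574 g.
C = m/V = 5.81574/39.0587 = 0.148897 g/m³.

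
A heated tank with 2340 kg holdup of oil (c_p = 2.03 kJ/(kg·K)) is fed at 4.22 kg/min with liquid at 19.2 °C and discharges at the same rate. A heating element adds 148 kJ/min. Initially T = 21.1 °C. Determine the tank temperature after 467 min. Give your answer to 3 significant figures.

M c_p dT/dt = ṁ c_p (T_in − T) + Q̇.
τ = M/ṁ = 554.50 min; T_ss = T_in + Q̇/(ṁ c_p) = 19.2 + 148/(4.22·2.03) = 36.476 °C.
Integrating: T(t) = T_ss + (T₀ − T_ss) e^(−t/τ).
T(467) = 36.476 + (-15.376)·e^(−467/554.50) = 36.476 + (-15.376)·0.43076 = 29.853 °C.

29.9 °C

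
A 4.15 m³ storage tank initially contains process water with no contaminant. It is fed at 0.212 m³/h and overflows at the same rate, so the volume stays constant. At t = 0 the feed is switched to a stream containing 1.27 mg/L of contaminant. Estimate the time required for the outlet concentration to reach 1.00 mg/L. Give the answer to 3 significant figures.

30.3 h

Species balance on the tank: V dC/dt = Q(C_in − C), so τ = V/Q = 19.575 h.
C(t) = C_in + (C₀ − C_in) e^(−t/τ). Set C = 1.00 and solve for t:
e^(−t/τ) = (C − C_in)/(C₀ − C_in) = (1.00 − 1.27)/(0 − 1.27) = 0.21260
t = −τ ln(…) = 19.575 × 1.5484 = 30.310 h.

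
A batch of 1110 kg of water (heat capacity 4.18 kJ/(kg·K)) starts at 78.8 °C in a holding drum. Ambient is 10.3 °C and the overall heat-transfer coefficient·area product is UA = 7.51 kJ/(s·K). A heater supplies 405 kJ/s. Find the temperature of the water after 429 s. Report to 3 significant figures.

Lumped-capacitance energy balance: M c_p dT/dt = UA(T_amb − T) + Q̇.
dT/dt = (T_ss − T)/τ with T_ss = T_amb + Q̇/UA = 10.3 + 405/7.51 = 64.228 °C, τ = M c_p/UA = 1110·4.18/7.51 = 617.82 s.
Integrating: T(t) = T_ss + (T₀ − T_ss) e^(−t/τ).
T(429) = 64.228 + (14.572)·0.49938 = 71.505 °C.

71.5 °C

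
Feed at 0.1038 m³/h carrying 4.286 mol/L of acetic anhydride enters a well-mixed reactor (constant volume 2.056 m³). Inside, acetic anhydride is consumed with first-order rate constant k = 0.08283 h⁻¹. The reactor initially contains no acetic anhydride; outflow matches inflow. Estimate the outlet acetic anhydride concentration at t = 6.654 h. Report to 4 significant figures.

0.9546 mol/L

Accumulation = in − out − consumed: V dC/dt = Q C_in − Q C − k V C.
This is linear with rate a = Q/V + k = 0.133316 h⁻¹.
C_ss = Q C_in/(Q + kV) = 1.62309 mol/L; C(t) = C_ss + (C₀ − C_ss) e^(−a t).
C(6.654) = 1.62309 + (-1.62309)·e^(−0.133316·6.654) = 1.62309 + (-1.62309)·0.411854 = 0.954615 mol/L.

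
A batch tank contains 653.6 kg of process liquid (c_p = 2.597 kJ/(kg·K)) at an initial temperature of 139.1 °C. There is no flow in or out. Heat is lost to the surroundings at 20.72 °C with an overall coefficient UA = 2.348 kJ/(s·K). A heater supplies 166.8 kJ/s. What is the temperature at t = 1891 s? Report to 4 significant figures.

M c_p dT/dt = −UA(T − T_amb) + Q̇.
dT/dt = (T_ss − T)/τ with T_ss = T_amb + Q̇/UA = 20.72 + 166.8/2.348 = 91.7592 °C, τ = M c_p/UA = 653.6·2.597/2.348 = 722.913 s.
Solution: T(t) = T_ss + (T₀ − T_ss) e^(−t/τ).
T(1891) = 91.7592 + (47.3408)·0.0731088 = 95.2202 °C.

95.22 °C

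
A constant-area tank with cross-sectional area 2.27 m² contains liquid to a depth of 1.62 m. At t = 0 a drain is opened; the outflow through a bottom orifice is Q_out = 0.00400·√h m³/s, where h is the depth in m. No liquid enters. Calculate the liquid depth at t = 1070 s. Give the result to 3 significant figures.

0.109 m

A dh/dt = −Q_out = −0.00400 √h.
Separate and integrate: 2(√h − √h₀) = −(0.00400/A) t.
√h = √1.62 − 0.00400·1070/(2·2.27) = 1.2728 − 0.94273 = 0.33006.
h = 0.33006² = 0.10894 m.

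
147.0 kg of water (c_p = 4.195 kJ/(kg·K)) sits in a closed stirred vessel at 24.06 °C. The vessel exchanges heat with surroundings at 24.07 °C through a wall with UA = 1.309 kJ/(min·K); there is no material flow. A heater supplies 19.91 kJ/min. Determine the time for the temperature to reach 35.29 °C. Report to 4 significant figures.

Energy balance: M c_p dT/dt = −UA(T − T_amb) + Q̇.
τ = M c_p/UA = 471.096 min; T_ss = T_amb + Q̇/UA = 24.07 + 19.91/1.309 = 39.2801 °C.
T(t) = T_ss + (T₀ − T_ss)e^(−t/τ); set T = 35.29:
t = −τ ln[(T − T_ss)/(T₀ − T_ss)] = −471.096 · ln(0.262159) = 630.705 min.

630.7 min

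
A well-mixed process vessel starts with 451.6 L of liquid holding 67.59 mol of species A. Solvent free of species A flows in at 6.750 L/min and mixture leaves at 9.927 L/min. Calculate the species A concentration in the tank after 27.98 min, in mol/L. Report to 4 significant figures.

Let m(t) be the amount of species A. Volume: V(t) = V₀ + (Q_in − Q_out) t = 451.6 − 3.17700 t; V(27.98) = 362.708 L.
No species A enters, so dm/dt = −Q_out · (m/V).
Separate: dm/m = −Q_out dt/V(t) ⇒ ln(m/m₀) = −(Q_out/(Q_in−Q_out)) ln(V/V₀).
m = m₀ (V₀/V)^(Q_out/(Q_in−Q_out)) = 67.59 × (451.6/362.708)^(-3.12465) = 34.0741 mol.
C = m/V = 34.0741/362.708 = 0.0939437 mol/L.

0.09394 mol/L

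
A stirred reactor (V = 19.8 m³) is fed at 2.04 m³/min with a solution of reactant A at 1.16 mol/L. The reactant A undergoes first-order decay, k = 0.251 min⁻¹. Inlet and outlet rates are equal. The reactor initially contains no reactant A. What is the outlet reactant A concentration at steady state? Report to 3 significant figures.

0.338 mol/L

Species balance: V dC/dt = Q C_in − Q C − k V C.
At steady state: 0 = Q C_in − (Q + kV) C_ss, so C_ss = Q C_in/(Q + kV).
C_ss = 2.04·1.16/(2.04 + 0.251·19.8) = 2.3664/7.0098 = 0.33758 mol/L.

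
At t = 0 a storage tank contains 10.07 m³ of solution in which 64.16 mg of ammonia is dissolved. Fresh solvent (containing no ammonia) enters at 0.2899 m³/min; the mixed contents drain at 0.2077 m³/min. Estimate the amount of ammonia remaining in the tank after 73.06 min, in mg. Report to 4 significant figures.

Total volume: dV/dt = Q_in − Q_out = 0.0822000 m³/min, so V(t) = 10.07 + 0.0822000 t and V(73.06) = 16.0755 m³.
Species balance (pure solvent in): dm/dt = −Q_out · m/V(t).
dm/m = −Q_out dt/(V₀ + 0.0822000 t); integrating gives ln(m/m₀) = −(Q_out/(Q_in−Q_out)) ln(V/V₀).
m = m₀ (V₀/V)^(Q_out/(Q_in−Q_out)) = 64.16 × (10.07/16.0755)^(2.52676) = 19.6783 mg.

19.68 mg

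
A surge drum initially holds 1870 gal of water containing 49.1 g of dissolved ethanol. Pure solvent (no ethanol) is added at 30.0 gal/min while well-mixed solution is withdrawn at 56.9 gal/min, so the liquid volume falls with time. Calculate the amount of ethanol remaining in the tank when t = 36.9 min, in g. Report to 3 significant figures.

9.91 g

Let m(t) be the amount of ethanol. Volume: V(t) = V₀ + (Q_in − Q_out) t = 1870 − 26.900 t; V(36.9) = 877.39 gal.
Solute balance: dm/dt = 0 − Q_out C = −Q_out m/V(t).
Separate: dm/m = −Q_out dt/V(t) ⇒ ln(m/m₀) = −(Q_out/(Q_in−Q_out)) ln(V/V₀).
m = m₀ (V₀/V)^(Q_out/(Q_in−Q_out)) = 49.1 × (1870/877.39)^(-2.1152) = 9.9063 g.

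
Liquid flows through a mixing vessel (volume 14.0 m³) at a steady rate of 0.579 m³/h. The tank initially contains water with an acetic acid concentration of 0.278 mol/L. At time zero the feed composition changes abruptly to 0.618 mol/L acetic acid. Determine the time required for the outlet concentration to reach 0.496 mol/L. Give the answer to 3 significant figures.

24.8 h

Unsteady species balance (constant V, well mixed): V dC/dt = Q(C_in − C), so τ = V/Q = 24.180 h.
C(t) = C_in + (C₀ − C_in) e^(−t/τ). Set C = 0.496 and solve for t:
e^(−t/τ) = (C − C_in)/(C₀ − C_in) = (0.496 − 0.618)/(0.278 − 0.618) = 0.35882
t = −τ ln(…) = 24.180 × 1.0249 = 24.782 h.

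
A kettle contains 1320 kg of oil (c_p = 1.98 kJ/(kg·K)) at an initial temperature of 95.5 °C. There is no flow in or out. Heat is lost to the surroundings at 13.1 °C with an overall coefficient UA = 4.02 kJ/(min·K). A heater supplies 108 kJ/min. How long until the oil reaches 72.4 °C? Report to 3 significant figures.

Lumped-capacitance energy balance: M c_p dT/dt = UA(T_amb − T) + Q̇.
τ = M c_p/UA = 650.15 min; T_ss = T_amb + Q̇/UA = 13.1 + 108/4.02 = 39.966 °C.
T(t) = T_ss + (T₀ − T_ss)e^(−t/τ); set T = 72.4:
t = −τ ln[(T − T_ss)/(T₀ − T_ss)] = −650.15 · ln(0.58404) = 349.64 min.

350 min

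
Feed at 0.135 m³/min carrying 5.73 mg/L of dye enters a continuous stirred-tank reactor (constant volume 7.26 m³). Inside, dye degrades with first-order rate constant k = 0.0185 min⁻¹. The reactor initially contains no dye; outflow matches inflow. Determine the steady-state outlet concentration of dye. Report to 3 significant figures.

2.87 mg/L

Species balance: V dC/dt = Q C_in − Q C − k V C.
At steady state: 0 = Q C_in − (Q + kV) C_ss, so C_ss = Q C_in/(Q + kV).
C_ss = 0.135·5.73/(0.135 + 0.0185·7.26) = 0.77355/0.26931 = 2.8723 mg/L.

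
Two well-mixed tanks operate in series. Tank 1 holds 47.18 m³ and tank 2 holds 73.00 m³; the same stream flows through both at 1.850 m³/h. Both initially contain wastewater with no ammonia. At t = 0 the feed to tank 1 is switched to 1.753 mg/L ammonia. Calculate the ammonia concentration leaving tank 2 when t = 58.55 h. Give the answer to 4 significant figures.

Time constants: τᵢ = Vᵢ/Q for each well-mixed tank.
τ₁ = 47.18/1.850 = 25.5027 h; τ₂ = 73.00/1.850 = 39.4595 h.
Tank 1: C₁ = C_in(1 − e^(−t/τ₁)). Tank 2 (τ₁ ≠ τ₂): C₂ = C_in[1 − (τ₁ e^(−t/τ₁) − τ₂ e^(−t/τ₂))/(τ₁ − τ₂)].
At t = 58.55: e^(−t/τ₁) = 0.100677, e^(−t/τ₂) = 0.226774.
C₂ = 1.753·[1 − (25.5027·0.100677 − 39.4595·0.226774)/(-13.9568)] = 1.753·0.542814 = 0.951553 mg/L.

0.9516 mg/L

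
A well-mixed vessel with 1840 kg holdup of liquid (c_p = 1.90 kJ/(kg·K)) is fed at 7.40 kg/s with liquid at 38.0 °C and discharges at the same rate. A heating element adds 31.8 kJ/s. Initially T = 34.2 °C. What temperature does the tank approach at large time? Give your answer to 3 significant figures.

40.3 °C

M c_p dT/dt = ṁ c_p (T_in − T) + Q̇.
At steady state dT/dt = 0 ⇒ T_ss = T_in + Q̇/(ṁ c_p) = 38.0 + 31.8/(7.40·1.90) = 40.262 °C.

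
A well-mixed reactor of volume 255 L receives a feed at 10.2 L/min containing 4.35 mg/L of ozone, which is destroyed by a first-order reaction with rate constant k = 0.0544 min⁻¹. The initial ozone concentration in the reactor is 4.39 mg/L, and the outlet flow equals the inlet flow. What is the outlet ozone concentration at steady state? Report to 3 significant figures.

V dC/dt = Q(C_in − C) − k V C.
Steady state (dC/dt = 0): C_ss = Q C_in/(Q + kV) = C_in/(1 + kV/Q).
C_ss = 10.2·4.35/(10.2 + 0.0544·255) = 44.370/24.072 = 1.8432 mg/L.

1.84 mg/L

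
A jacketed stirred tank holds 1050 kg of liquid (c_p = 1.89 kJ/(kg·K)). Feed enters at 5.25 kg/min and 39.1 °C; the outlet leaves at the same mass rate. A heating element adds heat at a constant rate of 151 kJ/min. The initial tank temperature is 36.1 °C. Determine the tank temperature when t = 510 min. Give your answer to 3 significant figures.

52.9 °C

M c_p dT/dt = ṁ c_p (T_in − T) + Q̇.
τ = M/ṁ = 200.00 min; T_ss = T_in + Q̇/(ṁ c_p) = 39.1 + 151/(5.25·1.89) = 54.318 °C.
Integrating: T(t) = T_ss + (T₀ − T_ss) e^(−t/τ).
T(510) = 54.318 + (-18.218)·e^(−510/200.00) = 54.318 + (-18.218)·0.078082 = 52.895 °C.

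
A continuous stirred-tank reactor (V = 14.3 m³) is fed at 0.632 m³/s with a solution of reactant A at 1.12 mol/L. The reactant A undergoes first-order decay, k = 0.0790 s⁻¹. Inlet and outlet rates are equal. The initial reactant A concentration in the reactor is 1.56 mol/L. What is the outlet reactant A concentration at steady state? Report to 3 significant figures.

0.402 mol/L

Accumulation = in − out − consumed: V dC/dt = Q C_in − Q C − k V C.
At steady state: 0 = Q C_in − (Q + kV) C_ss, so C_ss = Q C_in/(Q + kV).
C_ss = 0.632·1.12/(0.632 + 0.0790·14.3) = 0.70784/1.7617 = 0.40179 mol/L.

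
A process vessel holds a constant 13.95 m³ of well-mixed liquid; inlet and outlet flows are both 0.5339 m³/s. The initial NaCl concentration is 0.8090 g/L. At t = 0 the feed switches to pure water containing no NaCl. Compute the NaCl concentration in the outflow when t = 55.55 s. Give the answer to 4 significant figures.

0.09652 g/L

Unsteady species balance (constant V, well mixed): V dC/dt = Q(C_in − C).
So dC/dt = (C_in − C)/τ with τ = V/Q = 13.95/0.5339 = 26.1285 s.
Solution: C(t) = C_in + (C₀ − C_in) e^(−t/τ).
C(55.55) = 0 + (0.8090 − 0)·e^(−55.55/26.1285) = 0 + (0.809000)·0.119310 = 0.0965216 g/L.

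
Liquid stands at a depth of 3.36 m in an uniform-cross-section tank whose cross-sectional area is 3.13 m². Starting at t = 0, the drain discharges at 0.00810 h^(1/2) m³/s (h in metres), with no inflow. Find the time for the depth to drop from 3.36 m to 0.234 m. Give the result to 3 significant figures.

1040 s

Volume balance on the tank: A dh/dt = −0.00810 √h.
∫ h^(−1/2) dh = −(0.00810/A) ∫ dt, giving 2√h = 2√h₀ − (0.00810/A) t.
t = 2A(√h₀ − √h)/0.00810 = 2·3.13·(√3.36 − √0.234)/0.00810
  = 6.2600 × (1.8330 − 0.48374) / 0.00810 = 1042.8 s.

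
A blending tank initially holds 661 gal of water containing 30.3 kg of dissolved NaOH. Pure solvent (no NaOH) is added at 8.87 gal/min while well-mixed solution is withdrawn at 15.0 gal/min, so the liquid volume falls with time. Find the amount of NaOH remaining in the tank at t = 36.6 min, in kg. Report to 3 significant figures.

Let m(t) be the amount of NaOH. Volume: V(t) = V₀ + (Q_in − Q_out) t = 661 − 6.1300 t; V(36.6) = 436.64 gal.
Species balance (pure solvent in): dm/dt = −Q_out · m/V(t).
dm/m = −Q_out dt/(V₀ − 6.1300 t); integrating gives ln(m/m₀) = −(Q_out/(Q_in−Q_out)) ln(V/V₀).
m = m₀ (V₀/V)^(Q_out/(Q_in−Q_out)) = 30.3 × (661/436.64)^(-2.4470) = 10.985 kg.

11.0 kg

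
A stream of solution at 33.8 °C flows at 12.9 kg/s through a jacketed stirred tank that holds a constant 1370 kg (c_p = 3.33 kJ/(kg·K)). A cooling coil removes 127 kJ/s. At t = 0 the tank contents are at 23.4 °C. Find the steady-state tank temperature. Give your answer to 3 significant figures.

Energy balance: M c_p dT/dt = ṁ c_p (T_in − T) − 127.
At steady state dT/dt = 0 ⇒ T_ss = T_in − Q̇/(ṁ c_p) = 33.8 − 127/(12.9·3.33) = 30.844 °C.

30.8 °C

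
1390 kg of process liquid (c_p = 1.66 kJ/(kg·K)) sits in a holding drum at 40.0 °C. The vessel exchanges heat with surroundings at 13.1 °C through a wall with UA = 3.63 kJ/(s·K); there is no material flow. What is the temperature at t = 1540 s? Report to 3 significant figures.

Lumped-capacitance energy balance: M c_p dT/dt = UA(T_amb − T).
dT/dt = (T_ss − T)/τ with T_ss = T_amb = 13.100 °C, τ = M c_p/UA = 1390·1.66/3.63 = 635.65 s.
Solution: T(t) = T_ss + (T₀ − T_ss) e^(−t/τ).
T(1540) = 13.100 + (26.900)·0.088679 = 15.485 °C.

15.5 °C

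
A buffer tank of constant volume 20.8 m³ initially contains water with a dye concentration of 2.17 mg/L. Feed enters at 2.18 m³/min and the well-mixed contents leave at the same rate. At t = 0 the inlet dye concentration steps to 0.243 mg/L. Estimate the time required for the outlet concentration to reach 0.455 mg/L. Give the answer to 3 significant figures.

Species balance: V dC/dt = Q(C_in − C) ⇒ τ = V/Q = 9.5413 min.
C(t) = C_in + (C₀ − C_in) e^(−t/τ). Set C = 0.455 and solve for t:
e^(−t/τ) = (C − C_in)/(C₀ − C_in) = (0.455 − 0.243)/(2.17 − 0.243) = 0.11002
t = −τ ln(…) = 9.5413 × 2.2071 = 21.059 min.

21.1 min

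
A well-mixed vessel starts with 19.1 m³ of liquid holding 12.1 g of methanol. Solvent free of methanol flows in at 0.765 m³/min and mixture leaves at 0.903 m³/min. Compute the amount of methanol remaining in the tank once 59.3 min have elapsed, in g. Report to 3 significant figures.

Let m(t) be the amount of methanol. Volume: V(t) = V₀ + (Q_in − Q_out) t = 19.1 − 0.13800 t; V(59.3) = 10.917 m³.
Solute balance: dm/dt = 0 − Q_out C = −Q_out m/V(t).
dm/m = −Q_out dt/(V₀ − 0.13800 t); integrating gives ln(m/m₀) = −(Q_out/(Q_in−Q_out)) ln(V/V₀).
m = m₀ (V₀/V)^(Q_out/(Q_in−Q_out)) = 12.1 × (19.1/10.917)^(-6.5435) = 0.31122 g.

0.311 g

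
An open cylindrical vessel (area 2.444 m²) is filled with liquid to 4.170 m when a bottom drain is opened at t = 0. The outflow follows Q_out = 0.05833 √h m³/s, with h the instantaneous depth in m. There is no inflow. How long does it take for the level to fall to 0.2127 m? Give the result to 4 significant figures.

Volume balance on the tank: A dh/dt = −0.05833 √h.
This is separable: 2 d(√h)/dt = −0.05833/A, so √h = √h₀ − (0.05833/(2A)) t.
t = 2A(√h₀ − √h)/0.05833 = 2·2.444·(√4.170 − √0.2127)/0.05833
  = 4.88800 × (2.04206 − 0.461194) / 0.05833 = 132.475 s.

132.5 s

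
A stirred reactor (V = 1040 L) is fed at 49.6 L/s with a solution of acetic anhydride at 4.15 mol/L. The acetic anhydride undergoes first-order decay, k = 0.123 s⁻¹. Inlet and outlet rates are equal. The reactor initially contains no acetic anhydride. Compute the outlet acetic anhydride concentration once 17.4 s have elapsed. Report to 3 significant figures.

1.10 mol/L

V dC/dt = Q(C_in − C) − k V C.
dC/dt = (Q/V) C_in − (Q/V + k) C; effective rate a = Q/V + k = 0.047692 + 0.123 = 0.17069 s⁻¹.
C_ss = Q C_in/(Q + kV) = 1.1595 mol/L; C(t) = C_ss + (C₀ − C_ss) e^(−a t).
C(17.4) = 1.1595 + (-1.1595)·e^(−0.17069·17.4) = 1.1595 + (-1.1595)·0.051301 = 1.1000 mol/L.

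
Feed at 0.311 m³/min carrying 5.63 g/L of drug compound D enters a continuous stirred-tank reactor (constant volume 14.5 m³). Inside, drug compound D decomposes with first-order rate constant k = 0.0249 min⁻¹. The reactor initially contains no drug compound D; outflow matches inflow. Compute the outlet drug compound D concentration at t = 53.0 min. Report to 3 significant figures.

Species balance: V dC/dt = Q C_in − Q C − k V C.
dC/dt = (Q/V) C_in − (Q/V + k) C; effective rate a = Q/V + k = 0.021448 + 0.0249 = 0.046348 min⁻¹.
C_ss = Q C_in/(Q + kV) = 2.6054 g/L; C(t) = C_ss + (C₀ − C_ss) e^(−a t).
C(53.0) = 2.6054 + (-2.6054)·e^(−0.046348·53.0) = 2.6054 + (-2.6054)·0.085738 = 2.3820 g/L.

2.38 g/L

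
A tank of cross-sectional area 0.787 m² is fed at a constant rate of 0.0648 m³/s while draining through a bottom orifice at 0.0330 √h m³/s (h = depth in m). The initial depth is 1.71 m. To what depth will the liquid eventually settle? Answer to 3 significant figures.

3.86 m

Volume balance on the tank: A dh/dt = Q_in − 0.0330 √h. At steady state dh/dt = 0:
Q_in = 0.0330 √h_ss ⇒ √h_ss = 0.0648/0.0330 = 1.9636.
h_ss = 1.9636² = 3.8559 m. (Since h₀ = 1.71 m < h_ss, the level will rise toward this value.)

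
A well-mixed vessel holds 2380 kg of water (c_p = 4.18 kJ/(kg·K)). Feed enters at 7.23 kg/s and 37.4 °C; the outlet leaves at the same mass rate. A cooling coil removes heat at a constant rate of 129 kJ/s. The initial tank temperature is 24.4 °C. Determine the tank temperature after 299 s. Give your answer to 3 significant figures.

M c_p dT/dt = ṁ c_p (T_in − T) − Q̇.
τ = M/ṁ = 329.18 s; T_ss = T_in − Q̇/(ṁ c_p) = 37.4 − 129/(7.23·4.18) = 33.132 °C.
This is linear first-order; T(t) = T_ss + (T₀ − T_ss) e^(−t/τ).
T(299) = 33.132 + (-8.7315)·e^(−299/329.18) = 33.132 + (-8.7315)·0.40321 = 29.611 °C.

29.6 °C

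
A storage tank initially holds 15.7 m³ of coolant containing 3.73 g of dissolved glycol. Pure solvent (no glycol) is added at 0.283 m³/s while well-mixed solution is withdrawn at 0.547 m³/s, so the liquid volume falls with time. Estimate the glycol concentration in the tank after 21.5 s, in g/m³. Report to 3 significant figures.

0.147 g/m³

Let m(t) be the amount of glycol. Volume: V(t) = V₀ + (Q_in − Q_out) t = 15.7 − 0.26400 t; V(21.5) = 10.024 m³.
Solute balance: dm/dt = 0 − Q_out C = −Q_out m/V(t).
dm/m = −Q_out dt/(V₀ − 0.26400 t); integrating gives ln(m/m₀) = −(Q_out/(Q_in−Q_out)) ln(V/V₀).
m = m₀ (V₀/V)^(Q_out/(Q_in−Q_out)) = 3.73 × (15.7/10.024)^(-2.0720) = 1.4722 g.
C = m/V = 1.4722/10.024 = 0.14687 g/m³.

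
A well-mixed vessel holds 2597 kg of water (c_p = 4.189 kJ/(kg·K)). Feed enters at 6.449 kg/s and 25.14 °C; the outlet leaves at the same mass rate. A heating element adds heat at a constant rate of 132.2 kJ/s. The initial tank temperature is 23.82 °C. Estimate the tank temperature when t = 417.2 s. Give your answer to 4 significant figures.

M c_p dT/dt = ṁ c_p (T_in − T) + Q̇.
τ = M/ṁ = 402.698 s; T_ss = T_in + Q̇/(ṁ c_p) = 25.14 + 132.2/(6.449·4.189) = 30.0336 °C.
T approaches T_ss exponentially: T(t) = T_ss + (T₀ − T_ss) e^(−t/τ).
T(417.2) = 30.0336 + (-6.21360)·e^(−417.2/402.698) = 30.0336 + (-6.21360)·0.354867 = 27.8286 °C.

27.83 °C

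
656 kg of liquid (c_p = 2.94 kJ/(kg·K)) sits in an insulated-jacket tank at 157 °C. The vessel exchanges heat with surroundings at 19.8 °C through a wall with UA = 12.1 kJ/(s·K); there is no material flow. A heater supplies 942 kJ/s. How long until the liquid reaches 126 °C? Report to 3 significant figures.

118 s

Energy balance: M c_p dT/dt = −UA(T − T_amb) + Q̇.
τ = M c_p/UA = 159.39 s; T_ss = T_amb + Q̇/UA = 19.8 + 942/12.1 = 97.651 °C.
T(t) = T_ss + (T₀ − T_ss)e^(−t/τ); set T = 126:
t = −τ ln[(T − T_ss)/(T₀ − T_ss)] = −159.39 · ln(0.47766) = 117.77 s.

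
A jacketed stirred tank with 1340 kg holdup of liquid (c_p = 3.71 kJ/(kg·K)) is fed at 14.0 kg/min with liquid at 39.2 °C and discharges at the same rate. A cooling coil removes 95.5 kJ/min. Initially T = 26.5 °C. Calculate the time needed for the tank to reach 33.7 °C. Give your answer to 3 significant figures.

104 min

First-law balance (no shaft work): M c_p dT/dt = ṁ c_p (T_in − T) − 95.5.
τ = M/ṁ = 95.714 min; T_ss = T_in − Q̇/(ṁ c_p) = 37.361 °C.
T(t) = T_ss + (T₀ − T_ss) e^(−t/τ). Set T = 33.7:
e^(−t/τ) = (33.7 − 37.361)/(26.5 − 37.361) = 0.33710
t = −95.714 · ln(0.33710) = 104.08 min.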